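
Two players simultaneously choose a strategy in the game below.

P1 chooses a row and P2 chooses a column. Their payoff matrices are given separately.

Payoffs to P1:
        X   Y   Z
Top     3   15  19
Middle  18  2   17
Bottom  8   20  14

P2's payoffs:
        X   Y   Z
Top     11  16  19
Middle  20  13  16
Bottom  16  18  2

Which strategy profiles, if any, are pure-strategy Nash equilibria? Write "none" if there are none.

The pure Nash equilibria are (Top, Z) and (Middle, X) and (Bottom, Y).

Mark each player's best response to every combination of opponents' strategies; a profile where every player is best-responding is a pure Nash equilibrium.
P1 against X: payoffs 3, 18, 8 → best response Middle.
P1 against Y: payoffs 15, 2, 20 → best response Bottom.
P1 against Z: payoffs 19, 17, 14 → best response Top.
P2 against Top: payoffs 11, 16, 19 → best response Z.
P2 against Middle: payoffs 20, 13, 16 → best response X.
P2 against Bottom: payoffs 16, 18, 2 → best response Y.
Mutual best responses: (Top, Z); (Middle, X); (Bottom, Y).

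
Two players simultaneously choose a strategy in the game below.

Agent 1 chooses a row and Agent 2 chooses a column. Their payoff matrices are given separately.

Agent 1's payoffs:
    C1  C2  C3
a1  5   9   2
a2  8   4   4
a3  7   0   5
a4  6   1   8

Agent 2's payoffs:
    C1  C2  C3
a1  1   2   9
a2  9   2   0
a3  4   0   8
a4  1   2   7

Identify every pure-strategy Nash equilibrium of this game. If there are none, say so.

Pure-strategy Nash equilibria: (a2, C1); (a4, C3)

Mark each player's best response to every combination of opponents' strategies; a profile where every player is best-responding is a pure Nash equilibrium.
Agent 1 against C1: payoffs 5, 8, 7, 6 → best response a2.
Agent 1 against C2: payoffs 9, 4, 0, 1 → best response a1.
Agent 1 against C3: payoffs 2, 4, 5, 8 → best response a4.
Agent 2 against a1: payoffs 1, 2, 9 → best response C3.
Agent 2 against a2: payoffs 9, 2, 0 → best response C1.
Agent 2 against a3: payoffs 4, 0, 8 → best response C3.
Agent 2 against a4: payoffs 1, 2, 7 → best response C3.
Mutual best responses: (a2, C1); (a4, C3).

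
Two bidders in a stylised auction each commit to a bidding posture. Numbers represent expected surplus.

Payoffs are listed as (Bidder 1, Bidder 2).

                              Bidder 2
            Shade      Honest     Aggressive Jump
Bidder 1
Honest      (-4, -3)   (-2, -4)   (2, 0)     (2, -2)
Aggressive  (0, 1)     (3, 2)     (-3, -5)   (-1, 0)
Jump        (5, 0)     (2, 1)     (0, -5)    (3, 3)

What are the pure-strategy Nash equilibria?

Pure-strategy Nash equilibria: (Honest, Aggressive), (Aggressive, Honest), (Jump, Jump)

Bidder 1 against Shade: payoffs -4, 0, 5 → best response Jump.
Bidder 1 against Honest: payoffs -2, 3, 2 → best response Aggressive.
Bidder 1 against Aggressive: payoffs 2, -3, 0 → best response Honest.
Bidder 1 against Jump: payoffs 2, -1, 3 → best response Jump.
Bidder 2 against Honest: payoffs -3, -4, 0, -2 → best response Aggressive.
Bidder 2 against Aggressive: payoffs 1, 2, -5, 0 → best response Honest.
Bidder 2 against Jump: payoffs 0, 1, -5, 3 → best response Jump.
Mutual best responses: (Honest, Aggressive); (Aggressive, Honest); (Jump, Jump).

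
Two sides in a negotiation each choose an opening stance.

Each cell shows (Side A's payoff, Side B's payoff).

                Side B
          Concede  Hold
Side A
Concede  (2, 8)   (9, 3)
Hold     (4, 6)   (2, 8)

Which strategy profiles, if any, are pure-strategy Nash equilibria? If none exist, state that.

There is no pure-strategy Nash equilibrium.

(Concede, Concede): Side A can switch to Hold (2 → 4). Not NE.
(Concede, Hold): Side B can switch to Concede (3 → 8). Not NE.
(Hold, Concede): Side B can switch to Hold (6 → 8). Not NE.
(Hold, Hold): Side A can switch to Concede (2 → 9). Not NE.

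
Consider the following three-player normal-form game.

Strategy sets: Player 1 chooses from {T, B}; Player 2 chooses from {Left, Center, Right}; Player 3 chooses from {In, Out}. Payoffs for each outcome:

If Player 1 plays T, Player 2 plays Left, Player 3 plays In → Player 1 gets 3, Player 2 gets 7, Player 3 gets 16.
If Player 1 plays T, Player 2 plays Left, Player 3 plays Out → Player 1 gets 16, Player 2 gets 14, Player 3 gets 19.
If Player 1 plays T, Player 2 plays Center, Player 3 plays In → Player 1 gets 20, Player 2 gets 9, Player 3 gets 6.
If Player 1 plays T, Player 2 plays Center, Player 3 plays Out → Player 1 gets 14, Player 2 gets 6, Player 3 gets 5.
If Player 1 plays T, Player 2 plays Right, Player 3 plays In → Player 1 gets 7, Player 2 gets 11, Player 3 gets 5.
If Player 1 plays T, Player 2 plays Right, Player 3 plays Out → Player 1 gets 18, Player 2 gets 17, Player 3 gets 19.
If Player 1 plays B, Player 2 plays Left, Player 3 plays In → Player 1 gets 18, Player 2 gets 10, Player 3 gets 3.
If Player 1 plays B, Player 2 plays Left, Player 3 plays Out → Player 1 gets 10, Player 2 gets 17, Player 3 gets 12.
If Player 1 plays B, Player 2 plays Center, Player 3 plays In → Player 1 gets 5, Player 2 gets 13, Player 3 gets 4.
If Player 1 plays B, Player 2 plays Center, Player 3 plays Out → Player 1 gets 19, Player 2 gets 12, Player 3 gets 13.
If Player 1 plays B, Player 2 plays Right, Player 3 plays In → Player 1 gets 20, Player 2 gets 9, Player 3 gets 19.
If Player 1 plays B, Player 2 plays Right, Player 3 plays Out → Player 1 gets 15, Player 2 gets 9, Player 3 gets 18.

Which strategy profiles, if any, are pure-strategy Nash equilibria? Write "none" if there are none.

The unique pure-strategy Nash equilibrium is (T, Right, Out).

(T, Left, In): Player 1 can switch to B (3 → 18). Not NE.
(T, Left, Out): Player 2 can switch to Right (14 → 17). Not NE.
(T, Center, In): Player 2 can switch to Right (9 → 11). Not NE.
(T, Center, Out): Player 1 can switch to B (14 → 19). Not NE.
(T, Right, In): Player 1 can switch to B (7 → 20). Not NE.
(T, Right, Out): Player 1 gets 18, best alternative 15; Player 2 gets 17, best alternative 14; Player 3 gets 19, best alternative 5. No profitable deviation — NE.
(B, Left, In): Player 2 can switch to Center (10 → 13). Not NE.
(The remaining 5 profiles each have a profitable deviation by the same check.)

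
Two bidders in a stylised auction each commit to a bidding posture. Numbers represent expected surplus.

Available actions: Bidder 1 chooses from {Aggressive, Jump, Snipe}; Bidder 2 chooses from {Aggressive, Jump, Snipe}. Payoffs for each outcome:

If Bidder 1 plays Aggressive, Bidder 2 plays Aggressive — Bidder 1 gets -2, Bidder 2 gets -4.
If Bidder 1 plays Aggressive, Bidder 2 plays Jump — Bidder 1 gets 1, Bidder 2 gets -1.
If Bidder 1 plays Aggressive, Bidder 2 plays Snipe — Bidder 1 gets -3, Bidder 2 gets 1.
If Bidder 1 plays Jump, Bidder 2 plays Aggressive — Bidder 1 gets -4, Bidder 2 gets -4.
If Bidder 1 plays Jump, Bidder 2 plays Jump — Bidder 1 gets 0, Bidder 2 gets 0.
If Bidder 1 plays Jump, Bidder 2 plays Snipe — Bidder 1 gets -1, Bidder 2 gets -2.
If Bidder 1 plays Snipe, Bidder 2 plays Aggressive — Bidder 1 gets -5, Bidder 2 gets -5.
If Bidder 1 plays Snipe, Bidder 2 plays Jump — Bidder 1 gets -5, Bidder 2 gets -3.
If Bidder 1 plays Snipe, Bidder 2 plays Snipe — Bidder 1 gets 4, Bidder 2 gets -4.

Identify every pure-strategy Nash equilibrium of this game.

No pure-strategy Nash equilibrium.

For each player, find the best response to each opponent profile; mutual best responses are the pure NE.
Bidder 1 against Aggressive: payoffs -2, -4, -5 → best response Aggressive.
Bidder 1 against Jump: payoffs 1, 0, -5 → best response Aggressive.
Bidder 1 against Snipe: payoffs -3, -1, 4 → best response Snipe.
Bidder 2 against Aggressive: payoffs -4, -1, 1 → best response Snipe.
Bidder 2 against Jump: payoffs -4, 0, -2 → best response Jump.
Bidder 2 against Snipe: payoffs -5, -3, -4 → best response Jump.
No profile is a mutual best response for all players.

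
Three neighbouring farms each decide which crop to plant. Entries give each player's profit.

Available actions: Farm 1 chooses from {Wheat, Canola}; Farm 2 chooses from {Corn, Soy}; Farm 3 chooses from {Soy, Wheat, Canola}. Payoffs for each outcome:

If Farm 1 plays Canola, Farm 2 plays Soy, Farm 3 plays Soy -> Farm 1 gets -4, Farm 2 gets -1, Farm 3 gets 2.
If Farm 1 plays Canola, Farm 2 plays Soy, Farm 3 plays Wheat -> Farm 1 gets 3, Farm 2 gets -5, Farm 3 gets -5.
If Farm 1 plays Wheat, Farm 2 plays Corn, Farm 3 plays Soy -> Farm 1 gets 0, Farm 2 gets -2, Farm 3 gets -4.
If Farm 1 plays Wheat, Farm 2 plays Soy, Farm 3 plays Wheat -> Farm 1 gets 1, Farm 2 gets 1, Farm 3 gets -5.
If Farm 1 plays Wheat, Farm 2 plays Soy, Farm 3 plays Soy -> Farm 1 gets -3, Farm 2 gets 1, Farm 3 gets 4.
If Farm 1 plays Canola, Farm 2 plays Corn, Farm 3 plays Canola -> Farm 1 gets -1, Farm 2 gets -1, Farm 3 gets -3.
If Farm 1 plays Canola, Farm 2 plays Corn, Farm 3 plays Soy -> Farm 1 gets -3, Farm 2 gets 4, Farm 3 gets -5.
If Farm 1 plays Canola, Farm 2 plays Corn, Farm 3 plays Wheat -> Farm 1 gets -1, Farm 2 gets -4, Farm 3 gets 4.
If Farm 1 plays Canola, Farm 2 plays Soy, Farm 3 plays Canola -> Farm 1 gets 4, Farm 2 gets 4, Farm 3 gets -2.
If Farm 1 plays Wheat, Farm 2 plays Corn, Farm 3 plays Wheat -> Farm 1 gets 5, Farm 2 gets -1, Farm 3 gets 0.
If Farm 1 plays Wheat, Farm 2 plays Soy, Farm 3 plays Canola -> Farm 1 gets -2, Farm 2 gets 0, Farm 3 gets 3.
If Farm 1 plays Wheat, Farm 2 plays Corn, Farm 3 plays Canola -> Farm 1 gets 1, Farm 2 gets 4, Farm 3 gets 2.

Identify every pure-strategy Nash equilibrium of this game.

For each player, find the best response to each opponent profile; mutual best responses are the pure NE.
Farm 1 against (Corn, Soy): payoffs 0, -3 → best response Wheat.
Farm 1 against (Corn, Wheat): payoffs 5, -1 → best response Wheat.
Farm 1 against (Corn, Canola): payoffs 1, -1 → best response Wheat.
Farm 1 against (Soy, Soy): payoffs -3, -4 → best response Wheat.
Farm 1 against (Soy, Wheat): payoffs 1, 3 → best response Canola.
Farm 1 against (Soy, Canola): payoffs -2, 4 → best response Canola.
Farm 2 against (Wheat, Soy): payoffs -2, 1 → best response Soy.
Farm 2 against (Wheat, Wheat): payoffs -1, 1 → best response Soy.
Farm 2 against (Wheat, Canola): payoffs 4, 0 → best response Corn.
Farm 2 against (Canola, Soy): payoffs 4, -1 → best response Corn.
Farm 2 against (Canola, Wheat): payoffs -4, -5 → best response Corn.
Farm 2 against (Canola, Canola): payoffs -1, 4 → best response Soy.
Farm 3 against (Wheat, Corn): payoffs -4, 0, 2 → best response Canola.
Farm 3 against (Wheat, Soy): payoffs 4, -5, 3 → best response Soy.
Farm 3 against (Canola, Corn): payoffs -5, 4, -3 → best response Wheat.
Farm 3 against (Canola, Soy): payoffs 2, -5, -2 → best response Soy.
Mutual best responses: (Wheat, Corn, Canola); (Wheat, Soy, Soy).

Pure-strategy Nash equilibria: (Wheat, Corn, Canola) and (Wheat, Soy, Soy)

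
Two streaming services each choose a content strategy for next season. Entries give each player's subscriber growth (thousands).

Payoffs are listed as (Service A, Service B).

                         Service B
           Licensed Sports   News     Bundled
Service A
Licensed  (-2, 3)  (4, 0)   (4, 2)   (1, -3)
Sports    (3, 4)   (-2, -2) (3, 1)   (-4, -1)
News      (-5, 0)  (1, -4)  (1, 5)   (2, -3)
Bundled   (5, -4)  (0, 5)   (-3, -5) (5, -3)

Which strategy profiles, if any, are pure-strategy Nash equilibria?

none

For each player, find the best response to each opponent profile; mutual best responses are the pure NE.
Service A against Licensed: payoffs -2, 3, -5, 5 → best response Bundled.
Service A against Sports: payoffs 4, -2, 1, 0 → best response Licensed.
Service A against News: payoffs 4, 3, 1, -3 → best response Licensed.
Service A against Bundled: payoffs 1, -4, 2, 5 → best response Bundled.
Service B against Licensed: payoffs 3, 0, 2, -3 → best response Licensed.
Service B against Sports: payoffs 4, -2, 1, -1 → best response Licensed.
Service B against News: payoffs 0, -4, 5, -3 → best response News.
Service B against Bundled: payoffs -4, 5, -5, -3 → best response Sports.
No profile is a mutual best response for all players.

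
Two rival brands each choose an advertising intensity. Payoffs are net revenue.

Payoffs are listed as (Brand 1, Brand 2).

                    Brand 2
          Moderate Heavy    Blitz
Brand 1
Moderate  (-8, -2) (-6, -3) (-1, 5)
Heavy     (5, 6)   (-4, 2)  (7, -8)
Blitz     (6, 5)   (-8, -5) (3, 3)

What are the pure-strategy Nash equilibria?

(Blitz, Moderate)

Check each profile: it is a Nash equilibrium iff no player can strictly gain by switching unilaterally.
(Moderate, Moderate): Brand 1 can switch to Heavy (-8 → 5). Not NE.
(Moderate, Heavy): Brand 1 can switch to Heavy (-6 → -4). Not NE.
(Moderate, Blitz): Brand 1 can switch to Heavy (-1 → 7). Not NE.
(Heavy, Moderate): Brand 1 can switch to Blitz (5 → 6). Not NE.
(Heavy, Heavy): Brand 2 can switch to Moderate (2 → 6). Not NE.
(Heavy, Blitz): Brand 2 can switch to Moderate (-8 → 6). Not NE.
(Blitz, Moderate): Brand 1 gets 6, best alternative 5; Brand 2 gets 5, best alternative 3. No profitable deviation — NE.
(Blitz, Heavy): Brand 1 can switch to Moderate (-8 → -6). Not NE.
(Blitz, Blitz): Brand 1 can switch to Heavy (3 → 7). Not NE.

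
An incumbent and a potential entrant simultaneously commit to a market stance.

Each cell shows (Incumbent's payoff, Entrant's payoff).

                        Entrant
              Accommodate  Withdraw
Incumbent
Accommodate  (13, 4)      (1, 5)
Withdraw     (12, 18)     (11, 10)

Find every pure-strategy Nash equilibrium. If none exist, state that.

No pure-strategy Nash equilibrium.

(Accommodate, Accommodate): Entrant can switch to Withdraw (4 → 5). Not NE.
(Accommodate, Withdraw): Incumbent can switch to Withdraw (1 → 11). Not NE.
(Withdraw, Accommodate): Incumbent can switch to Accommodate (12 → 13). Not NE.
(Withdraw, Withdraw): Entrant can switch to Accommodate (10 → 18). Not NE.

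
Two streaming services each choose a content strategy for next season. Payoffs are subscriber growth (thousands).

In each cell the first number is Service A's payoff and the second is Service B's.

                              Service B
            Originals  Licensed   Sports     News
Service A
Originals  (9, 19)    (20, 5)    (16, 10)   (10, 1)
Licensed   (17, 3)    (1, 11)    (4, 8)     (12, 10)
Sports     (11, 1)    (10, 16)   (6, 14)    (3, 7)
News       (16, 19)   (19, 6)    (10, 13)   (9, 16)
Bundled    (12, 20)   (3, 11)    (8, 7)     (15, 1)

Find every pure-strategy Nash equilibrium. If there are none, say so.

This game has no pure Nash equilibrium.

For each player, find the best response to each opponent profile; mutual best responses are the pure NE.
Service A against Originals: payoffs 9, 17, 11, 16, 12 → best response Licensed.
Service A against Licensed: payoffs 20, 1, 10, 19, 3 → best response Originals.
Service A against Sports: payoffs 16, 4, 6, 10, 8 → best response Originals.
Service A against News: payoffs 10, 12, 3, 9, 15 → best response Bundled.
Service B against Originals: payoffs 19, 5, 10, 1 → best response Originals.
Service B against Licensed: payoffs 3, 11, 8, 10 → best response Licensed.
Service B against Sports: payoffs 1, 16, 14, 7 → best response Licensed.
Service B against News: payoffs 19, 6, 13, 16 → best response Originals.
Service B against Bundled: payoffs 20, 11, 7, 1 → best response Originals.
No profile is a mutual best response for all players.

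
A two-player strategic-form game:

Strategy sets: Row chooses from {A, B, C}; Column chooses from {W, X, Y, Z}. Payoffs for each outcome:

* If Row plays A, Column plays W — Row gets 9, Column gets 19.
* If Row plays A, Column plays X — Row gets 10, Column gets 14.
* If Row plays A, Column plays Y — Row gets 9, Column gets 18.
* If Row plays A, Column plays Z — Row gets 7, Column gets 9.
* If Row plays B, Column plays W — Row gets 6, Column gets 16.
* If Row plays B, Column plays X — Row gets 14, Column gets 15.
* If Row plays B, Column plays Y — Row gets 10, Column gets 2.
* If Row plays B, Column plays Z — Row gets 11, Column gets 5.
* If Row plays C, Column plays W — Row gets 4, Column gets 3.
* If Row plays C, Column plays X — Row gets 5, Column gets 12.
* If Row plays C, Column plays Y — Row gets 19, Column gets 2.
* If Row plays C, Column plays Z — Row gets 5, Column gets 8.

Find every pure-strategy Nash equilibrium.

Pure NE: (A, W)

Mark each player's best response to every combination of opponents' strategies; a profile where every player is best-responding is a pure Nash equilibrium.
Row against W: payoffs 9, 6, 4 → best response A.
Row against X: payoffs 10, 14, 5 → best response B.
Row against Y: payoffs 9, 10, 19 → best response C.
Row against Z: payoffs 7, 11, 5 → best response B.
Column against A: payoffs 19, 14, 18, 9 → best response W.
Column against B: payoffs 16, 15, 2, 5 → best response W.
Column against C: payoffs 3, 12, 2, 8 → best response X.
Mutual best responses: (A, W).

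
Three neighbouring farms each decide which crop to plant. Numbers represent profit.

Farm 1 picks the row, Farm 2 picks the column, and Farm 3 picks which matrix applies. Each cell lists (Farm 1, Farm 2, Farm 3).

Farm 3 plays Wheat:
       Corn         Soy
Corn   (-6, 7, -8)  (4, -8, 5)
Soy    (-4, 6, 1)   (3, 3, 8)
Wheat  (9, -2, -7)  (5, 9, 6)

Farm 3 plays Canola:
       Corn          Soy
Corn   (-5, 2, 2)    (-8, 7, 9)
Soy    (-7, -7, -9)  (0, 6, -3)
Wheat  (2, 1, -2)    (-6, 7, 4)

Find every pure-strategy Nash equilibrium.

The unique pure-strategy Nash equilibrium is (Wheat, Soy, Wheat).

Farm 1 against (Corn, Wheat): payoffs -6, -4, 9 → best response Wheat.
Farm 1 against (Corn, Canola): payoffs -5, -7, 2 → best response Wheat.
Farm 1 against (Soy, Wheat): payoffs 4, 3, 5 → best response Wheat.
Farm 1 against (Soy, Canola): payoffs -8, 0, -6 → best response Soy.
Farm 2 against (Corn, Wheat): payoffs 7, -8 → best response Corn.
Farm 2 against (Corn, Canola): payoffs 2, 7 → best response Soy.
Farm 2 against (Soy, Wheat): payoffs 6, 3 → best response Corn.
Farm 2 against (Soy, Canola): payoffs -7, 6 → best response Soy.
Farm 2 against (Wheat, Wheat): payoffs -2, 9 → best response Soy.
Farm 2 against (Wheat, Canola): payoffs 1, 7 → best response Soy.
Farm 3 against (Corn, Corn): payoffs -8, 2 → best response Canola.
Farm 3 against (Corn, Soy): payoffs 5, 9 → best response Canola.
Farm 3 against (Soy, Corn): payoffs 1, -9 → best response Wheat.
Farm 3 against (Soy, Soy): payoffs 8, -3 → best response Wheat.
Farm 3 against (Wheat, Corn): payoffs -7, -2 → best response Canola.
Farm 3 against (Wheat, Soy): payoffs 6, 4 → best response Wheat.
Mutual best responses: (Wheat, Soy, Wheat).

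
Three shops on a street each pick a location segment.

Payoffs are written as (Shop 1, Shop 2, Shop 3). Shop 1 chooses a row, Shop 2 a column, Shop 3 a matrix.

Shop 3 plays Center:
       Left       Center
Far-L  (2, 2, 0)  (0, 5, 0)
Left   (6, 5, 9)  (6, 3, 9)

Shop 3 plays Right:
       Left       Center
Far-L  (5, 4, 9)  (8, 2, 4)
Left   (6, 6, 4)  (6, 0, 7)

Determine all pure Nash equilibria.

(Left, Left, Center)

Shop 1 against (Left, Center): payoffs 2, 6 → best response Left.
Shop 1 against (Left, Right): payoffs 5, 6 → best response Left.
Shop 1 against (Center, Center): payoffs 0, 6 → best response Left.
Shop 1 against (Center, Right): payoffs 8, 6 → best response Far-L.
Shop 2 against (Far-L, Center): payoffs 2, 5 → best response Center.
Shop 2 against (Far-L, Right): payoffs 4, 2 → best response Left.
Shop 2 against (Left, Center): payoffs 5, 3 → best response Left.
Shop 2 against (Left, Right): payoffs 6, 0 → best response Left.
Shop 3 against (Far-L, Left): payoffs 0, 9 → best response Right.
Shop 3 against (Far-L, Center): payoffs 0, 4 → best response Right.
Shop 3 against (Left, Left): payoffs 9, 4 → best response Center.
Shop 3 against (Left, Center): payoffs 9, 7 → best response Center.
Mutual best responses: (Left, Left, Center).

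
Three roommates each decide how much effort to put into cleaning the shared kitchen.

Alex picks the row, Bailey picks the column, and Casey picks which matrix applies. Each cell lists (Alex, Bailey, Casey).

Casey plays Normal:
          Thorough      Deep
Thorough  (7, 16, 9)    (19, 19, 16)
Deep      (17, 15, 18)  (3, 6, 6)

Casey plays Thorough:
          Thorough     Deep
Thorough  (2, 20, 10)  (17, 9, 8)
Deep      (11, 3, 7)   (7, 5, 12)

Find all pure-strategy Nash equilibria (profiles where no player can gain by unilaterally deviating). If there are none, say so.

(Thorough, Deep, Normal) and (Deep, Thorough, Normal)

Mark each player's best response to every combination of opponents' strategies; a profile where every player is best-responding is a pure Nash equilibrium.
Alex against (Thorough, Normal): payoffs 7, 17 → best response Deep.
Alex against (Thorough, Thorough): payoffs 2, 11 → best response Deep.
Alex against (Deep, Normal): payoffs 19, 3 → best response Thorough.
Alex against (Deep, Thorough): payoffs 17, 7 → best response Thorough.
Bailey against (Thorough, Normal): payoffs 16, 19 → best response Deep.
Bailey against (Thorough, Thorough): payoffs 20, 9 → best response Thorough.
Bailey against (Deep, Normal): payoffs 15, 6 → best response Thorough.
Bailey against (Deep, Thorough): payoffs 3, 5 → best response Deep.
Casey against (Thorough, Thorough): payoffs 9, 10 → best response Thorough.
Casey against (Thorough, Deep): payoffs 16, 8 → best response Normal.
Casey against (Deep, Thorough): payoffs 18, 7 → best response Normal.
Casey against (Deep, Deep): payoffs 6, 12 → best response Thorough.
Mutual best responses: (Thorough, Deep, Normal); (Deep, Thorough, Normal).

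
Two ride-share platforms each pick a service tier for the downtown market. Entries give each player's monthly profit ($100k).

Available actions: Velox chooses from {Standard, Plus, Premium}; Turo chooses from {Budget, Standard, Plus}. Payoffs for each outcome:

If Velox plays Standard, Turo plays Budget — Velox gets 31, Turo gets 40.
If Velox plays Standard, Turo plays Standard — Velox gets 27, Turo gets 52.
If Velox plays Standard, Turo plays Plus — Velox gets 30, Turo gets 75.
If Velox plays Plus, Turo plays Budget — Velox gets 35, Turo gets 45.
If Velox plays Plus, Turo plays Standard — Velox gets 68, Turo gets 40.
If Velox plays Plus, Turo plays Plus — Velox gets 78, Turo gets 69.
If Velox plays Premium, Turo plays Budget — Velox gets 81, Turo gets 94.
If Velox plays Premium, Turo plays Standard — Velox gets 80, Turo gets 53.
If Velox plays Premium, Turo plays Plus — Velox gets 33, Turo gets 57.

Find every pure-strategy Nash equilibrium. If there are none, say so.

For each player, find the best response to each opponent profile; mutual best responses are the pure NE.
Velox against Budget: payoffs 31, 35, 81 → best response Premium.
Velox against Standard: payoffs 27, 68, 80 → best response Premium.
Velox against Plus: payoffs 30, 78, 33 → best response Plus.
Turo against Standard: payoffs 40, 52, 75 → best response Plus.
Turo against Plus: payoffs 45, 40, 69 → best response Plus.
Turo against Premium: payoffs 94, 53, 57 → best response Budget.
Mutual best responses: (Plus, Plus); (Premium, Budget).

(Plus, Plus); (Premium, Budget)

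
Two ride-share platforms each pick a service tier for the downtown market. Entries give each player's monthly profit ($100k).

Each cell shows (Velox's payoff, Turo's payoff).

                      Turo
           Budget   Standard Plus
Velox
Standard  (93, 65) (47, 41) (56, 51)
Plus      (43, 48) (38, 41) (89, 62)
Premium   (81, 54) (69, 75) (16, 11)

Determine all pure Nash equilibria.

Pure-strategy Nash equilibria: (Standard, Budget), (Plus, Plus), (Premium, Standard)

Mark each player's best response to every combination of opponents' strategies; a profile where every player is best-responding is a pure Nash equilibrium.
Velox against Budget: payoffs 93, 43, 81 → best response Standard.
Velox against Standard: payoffs 47, 38, 69 → best response Premium.
Velox against Plus: payoffs 56, 89, 16 → best response Plus.
Turo against Standard: payoffs 65, 41, 51 → best response Budget.
Turo against Plus: payoffs 48, 41, 62 → best response Plus.
Turo against Premium: payoffs 54, 75, 11 → best response Standard.
Mutual best responses: (Standard, Budget); (Plus, Plus); (Premium, Standard).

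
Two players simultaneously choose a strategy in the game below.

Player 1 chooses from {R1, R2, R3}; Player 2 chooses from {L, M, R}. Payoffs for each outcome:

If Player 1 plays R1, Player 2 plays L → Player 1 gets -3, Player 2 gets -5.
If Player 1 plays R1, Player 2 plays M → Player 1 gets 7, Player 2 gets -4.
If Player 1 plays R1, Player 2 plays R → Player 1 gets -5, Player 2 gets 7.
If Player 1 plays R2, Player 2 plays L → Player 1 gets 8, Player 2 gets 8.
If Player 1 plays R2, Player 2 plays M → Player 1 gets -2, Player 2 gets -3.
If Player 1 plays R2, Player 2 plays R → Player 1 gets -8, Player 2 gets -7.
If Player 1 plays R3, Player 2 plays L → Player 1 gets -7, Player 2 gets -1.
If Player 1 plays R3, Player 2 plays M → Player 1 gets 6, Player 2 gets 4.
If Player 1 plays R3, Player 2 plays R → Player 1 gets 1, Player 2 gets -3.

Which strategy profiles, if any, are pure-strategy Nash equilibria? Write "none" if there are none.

(R1, L): Player 1 can switch to R2 (-3 → 8). Not NE.
(R1, M): Player 2 can switch to R (-4 → 7). Not NE.
(R1, R): Player 1 can switch to R3 (-5 → 1). Not NE.
(R2, L): Player 1 gets 8, best alternative -3; Player 2 gets 8, best alternative -3. No profitable deviation — NE.
(R2, M): Player 1 can switch to R1 (-2 → 7). Not NE.
(R2, R): Player 1 can switch to R1 (-8 → -5). Not NE.
(R3, L): Player 1 can switch to R1 (-7 → -3). Not NE.
(R3, M): Player 1 can switch to R1 (6 → 7). Not NE.
(R3, R): Player 2 can switch to L (-3 → -1). Not NE.

(R2, L)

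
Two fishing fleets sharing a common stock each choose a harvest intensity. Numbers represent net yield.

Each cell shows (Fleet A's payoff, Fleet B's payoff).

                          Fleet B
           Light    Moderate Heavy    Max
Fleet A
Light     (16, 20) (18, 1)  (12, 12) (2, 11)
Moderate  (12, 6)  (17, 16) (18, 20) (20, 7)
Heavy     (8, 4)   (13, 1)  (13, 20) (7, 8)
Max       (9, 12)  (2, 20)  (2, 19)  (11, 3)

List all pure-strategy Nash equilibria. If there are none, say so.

Pure-strategy Nash equilibria: (Light, Light); (Moderate, Heavy)

(Light, Light): Fleet A gets 16, best alternative 12; Fleet B gets 20, best alternative 12. No profitable deviation — NE.
(Light, Moderate): Fleet B can switch to Light (1 → 20). Not NE.
(Light, Heavy): Fleet A can switch to Moderate (12 → 18). Not NE.
(Light, Max): Fleet A can switch to Moderate (2 → 20). Not NE.
(Moderate, Light): Fleet A can switch to Light (12 → 16). Not NE.
(Moderate, Moderate): Fleet A can switch to Light (17 → 18). Not NE.
(Moderate, Heavy): Fleet A gets 18, best alternative 13; Fleet B gets 20, best alternative 16. No profitable deviation — NE.
(Moderate, Max): Fleet B can switch to Moderate (7 → 16). Not NE.
(The remaining 8 profiles each have a profitable deviation by the same check.)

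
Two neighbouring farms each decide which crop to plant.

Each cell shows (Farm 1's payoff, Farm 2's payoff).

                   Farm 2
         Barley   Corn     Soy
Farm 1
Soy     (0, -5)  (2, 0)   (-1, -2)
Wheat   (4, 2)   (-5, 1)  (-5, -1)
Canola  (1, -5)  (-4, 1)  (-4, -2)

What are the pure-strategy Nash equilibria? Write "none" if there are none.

(Soy, Corn) and (Wheat, Barley)

(Soy, Barley): Farm 1 can switch to Wheat (0 → 4). Not NE.
(Soy, Corn): Farm 1 gets 2, best alternative -4; Farm 2 gets 0, best alternative -2. No profitable deviation — NE.
(Soy, Soy): Farm 2 can switch to Corn (-2 → 0). Not NE.
(Wheat, Barley): Farm 1 gets 4, best alternative 1; Farm 2 gets 2, best alternative 1. No profitable deviation — NE.
(Wheat, Corn): Farm 1 can switch to Soy (-5 → 2). Not NE.
(Wheat, Soy): Farm 1 can switch to Soy (-5 → -1). Not NE.
(Canola, Barley): Farm 1 can switch to Wheat (1 → 4). Not NE.
(Canola, Corn): Farm 1 can switch to Soy (-4 → 2). Not NE.
(The remaining 1 profile has a profitable deviation by the same check.)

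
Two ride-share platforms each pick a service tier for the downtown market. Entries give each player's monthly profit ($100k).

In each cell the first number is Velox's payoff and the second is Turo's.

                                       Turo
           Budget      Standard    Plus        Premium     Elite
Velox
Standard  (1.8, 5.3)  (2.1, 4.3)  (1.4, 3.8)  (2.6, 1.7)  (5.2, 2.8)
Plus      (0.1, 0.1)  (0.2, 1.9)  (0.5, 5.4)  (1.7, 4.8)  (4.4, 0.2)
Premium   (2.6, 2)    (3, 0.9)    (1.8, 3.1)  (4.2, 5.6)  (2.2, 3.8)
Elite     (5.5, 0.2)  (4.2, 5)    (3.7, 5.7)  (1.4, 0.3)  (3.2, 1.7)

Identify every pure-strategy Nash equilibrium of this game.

(Standard, Budget): Velox can switch to Premium (1.8 → 2.6). Not NE.
(Standard, Standard): Velox can switch to Premium (2.1 → 3). Not NE.
(Standard, Plus): Velox can switch to Premium (1.4 → 1.8). Not NE.
(Standard, Premium): Velox can switch to Premium (2.6 → 4.2). Not NE.
(Standard, Elite): Turo can switch to Budget (2.8 → 5.3). Not NE.
(Plus, Budget): Velox can switch to Standard (0.1 → 1.8). Not NE.
(Plus, Standard): Velox can switch to Standard (0.2 → 2.1). Not NE.
(Plus, Plus): Velox can switch to Standard (0.5 → 1.4). Not NE.
(Premium, Premium): Velox gets 4.2, best alternative 2.6; Turo gets 5.6, best alternative 3.8. No profitable deviation — NE.
(Elite, Plus): Velox gets 3.7, best alternative 1.8; Turo gets 5.7, best alternative 5. No profitable deviation — NE.
(The remaining 10 profiles each have a profitable deviation by the same check.)

The pure Nash equilibria are (Premium, Premium), (Elite, Plus).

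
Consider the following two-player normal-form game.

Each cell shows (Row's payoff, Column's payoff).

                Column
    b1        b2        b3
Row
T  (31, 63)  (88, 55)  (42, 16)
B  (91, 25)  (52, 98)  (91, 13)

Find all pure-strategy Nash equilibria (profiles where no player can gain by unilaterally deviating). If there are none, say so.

Row against b1: payoffs 31, 91 → best response B.
Row against b2: payoffs 88, 52 → best response T.
Row against b3: payoffs 42, 91 → best response B.
Column against T: payoffs 63, 55, 16 → best response b1.
Column against B: payoffs 25, 98, 13 → best response b2.
No profile is a mutual best response for all players.

There is no pure-strategy Nash equilibrium.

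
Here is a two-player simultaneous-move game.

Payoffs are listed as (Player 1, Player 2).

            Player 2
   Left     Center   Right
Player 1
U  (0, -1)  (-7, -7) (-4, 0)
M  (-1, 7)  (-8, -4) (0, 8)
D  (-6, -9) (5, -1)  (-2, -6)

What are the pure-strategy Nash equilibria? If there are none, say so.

Mark each player's best response to every combination of opponents' strategies; a profile where every player is best-responding is a pure Nash equilibrium.
Player 1 against Left: payoffs 0, -1, -6 → best response U.
Player 1 against Center: payoffs -7, -8, 5 → best response D.
Player 1 against Right: payoffs -4, 0, -2 → best response M.
Player 2 against U: payoffs -1, -7, 0 → best response Right.
Player 2 against M: payoffs 7, -4, 8 → best response Right.
Player 2 against D: payoffs -9, -1, -6 → best response Center.
Mutual best responses: (M, Right); (D, Center).

The pure Nash equilibria are (M, Right), (D, Center).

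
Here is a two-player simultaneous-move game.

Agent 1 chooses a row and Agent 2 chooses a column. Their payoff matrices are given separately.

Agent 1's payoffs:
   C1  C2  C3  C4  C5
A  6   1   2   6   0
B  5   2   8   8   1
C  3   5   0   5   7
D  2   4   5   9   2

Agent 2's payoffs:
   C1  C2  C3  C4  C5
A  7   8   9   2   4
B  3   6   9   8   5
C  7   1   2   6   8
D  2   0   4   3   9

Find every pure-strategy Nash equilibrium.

(A, C1): Agent 2 can switch to C2 (7 → 8). Not NE.
(A, C2): Agent 1 can switch to B (1 → 2). Not NE.
(A, C3): Agent 1 can switch to B (2 → 8). Not NE.
(A, C4): Agent 1 can switch to B (6 → 8). Not NE.
(A, C5): Agent 1 can switch to B (0 → 1). Not NE.
(B, C1): Agent 1 can switch to A (5 → 6). Not NE.
(B, C2): Agent 1 can switch to C (2 → 5). Not NE.
(B, C3): Agent 1 gets 8, best alternative 5; Agent 2 gets 9, best alternative 8. No profitable deviation — NE.
(B, C4): Agent 1 can switch to D (8 → 9). Not NE.
(C, C5): Agent 1 gets 7, best alternative 2; Agent 2 gets 8, best alternative 7. No profitable deviation — NE.
(The remaining 10 profiles each have a profitable deviation by the same check.)

The pure Nash equilibria are (B, C3), (C, C5).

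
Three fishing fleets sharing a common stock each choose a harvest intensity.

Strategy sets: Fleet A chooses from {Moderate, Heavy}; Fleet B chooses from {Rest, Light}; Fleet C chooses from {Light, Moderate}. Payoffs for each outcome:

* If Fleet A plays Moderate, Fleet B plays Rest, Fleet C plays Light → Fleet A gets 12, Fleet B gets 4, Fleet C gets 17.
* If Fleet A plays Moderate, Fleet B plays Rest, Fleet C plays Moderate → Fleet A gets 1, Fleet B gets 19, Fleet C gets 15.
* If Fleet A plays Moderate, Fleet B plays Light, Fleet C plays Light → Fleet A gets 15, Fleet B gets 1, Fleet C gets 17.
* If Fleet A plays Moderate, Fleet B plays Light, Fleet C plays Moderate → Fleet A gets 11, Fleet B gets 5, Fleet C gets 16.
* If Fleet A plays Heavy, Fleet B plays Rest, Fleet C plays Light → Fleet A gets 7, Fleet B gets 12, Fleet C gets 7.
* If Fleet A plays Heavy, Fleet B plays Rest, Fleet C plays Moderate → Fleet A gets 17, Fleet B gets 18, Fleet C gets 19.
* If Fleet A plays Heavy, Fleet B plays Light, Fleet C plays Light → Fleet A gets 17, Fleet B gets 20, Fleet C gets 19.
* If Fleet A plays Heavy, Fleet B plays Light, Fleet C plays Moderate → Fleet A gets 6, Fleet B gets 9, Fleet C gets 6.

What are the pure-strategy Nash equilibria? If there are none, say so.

Pure-strategy Nash equilibria: (Moderate, Rest, Light) and (Heavy, Rest, Moderate) and (Heavy, Light, Light)

Fleet A against (Rest, Light): payoffs 12, 7 → best response Moderate.
Fleet A against (Rest, Moderate): payoffs 1, 17 → best response Heavy.
Fleet A against (Light, Light): payoffs 15, 17 → best response Heavy.
Fleet A against (Light, Moderate): payoffs 11, 6 → best response Moderate.
Fleet B against (Moderate, Light): payoffs 4, 1 → best response Rest.
Fleet B against (Moderate, Moderate): payoffs 19, 5 → best response Rest.
Fleet B against (Heavy, Light): payoffs 12, 20 → best response Light.
Fleet B against (Heavy, Moderate): payoffs 18, 9 → best response Rest.
Fleet C against (Moderate, Rest): payoffs 17, 15 → best response Light.
Fleet C against (Moderate, Light): payoffs 17, 16 → best response Light.
Fleet C against (Heavy, Rest): payoffs 7, 19 → best response Moderate.
Fleet C against (Heavy, Light): payoffs 19, 6 → best response Light.
Mutual best responses: (Moderate, Rest, Light); (Heavy, Rest, Moderate); (Heavy, Light, Light).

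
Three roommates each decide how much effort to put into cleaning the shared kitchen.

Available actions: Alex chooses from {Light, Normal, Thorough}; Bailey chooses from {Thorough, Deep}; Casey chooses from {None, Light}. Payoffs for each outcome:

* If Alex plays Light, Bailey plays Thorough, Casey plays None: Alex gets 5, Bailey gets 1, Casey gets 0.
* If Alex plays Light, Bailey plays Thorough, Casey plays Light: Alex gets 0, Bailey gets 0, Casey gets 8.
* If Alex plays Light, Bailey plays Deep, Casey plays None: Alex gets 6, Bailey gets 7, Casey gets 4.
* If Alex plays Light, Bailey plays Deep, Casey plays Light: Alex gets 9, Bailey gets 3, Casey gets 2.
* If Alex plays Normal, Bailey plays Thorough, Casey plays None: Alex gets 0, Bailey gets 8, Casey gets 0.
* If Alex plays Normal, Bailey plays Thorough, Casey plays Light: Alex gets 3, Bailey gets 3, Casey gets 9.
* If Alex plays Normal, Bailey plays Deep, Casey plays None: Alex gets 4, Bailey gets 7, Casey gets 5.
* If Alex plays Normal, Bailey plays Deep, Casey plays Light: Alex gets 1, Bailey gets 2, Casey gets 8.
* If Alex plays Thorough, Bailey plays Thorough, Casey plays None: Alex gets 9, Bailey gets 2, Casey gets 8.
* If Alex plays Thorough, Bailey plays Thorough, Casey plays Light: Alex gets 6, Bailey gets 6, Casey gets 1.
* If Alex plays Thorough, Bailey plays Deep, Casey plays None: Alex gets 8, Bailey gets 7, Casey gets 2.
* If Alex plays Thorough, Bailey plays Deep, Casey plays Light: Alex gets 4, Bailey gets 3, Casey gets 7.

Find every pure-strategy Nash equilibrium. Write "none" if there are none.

For each strategy profile, look for a profitable unilateral deviation.
(Light, Thorough, None): Alex can switch to Thorough (5 → 9). Not NE.
(Light, Thorough, Light): Alex can switch to Normal (0 → 3). Not NE.
(Light, Deep, None): Alex can switch to Thorough (6 → 8). Not NE.
(Light, Deep, Light): Casey can switch to None (2 → 4). Not NE.
(Normal, Thorough, None): Alex can switch to Light (0 → 5). Not NE.
(Normal, Thorough, Light): Alex can switch to Thorough (3 → 6). Not NE.
(Normal, Deep, None): Alex can switch to Light (4 → 6). Not NE.
(Normal, Deep, Light): Alex can switch to Light (1 → 9). Not NE.
(Thorough, Thorough, None): Bailey can switch to Deep (2 → 7). Not NE.
(Thorough, Thorough, Light): Casey can switch to None (1 → 8). Not NE.
(Thorough, Deep, None): Casey can switch to Light (2 → 7). Not NE.
(Thorough, Deep, Light): Alex can switch to Light (4 → 9). Not NE.

There is no pure-strategy Nash equilibrium.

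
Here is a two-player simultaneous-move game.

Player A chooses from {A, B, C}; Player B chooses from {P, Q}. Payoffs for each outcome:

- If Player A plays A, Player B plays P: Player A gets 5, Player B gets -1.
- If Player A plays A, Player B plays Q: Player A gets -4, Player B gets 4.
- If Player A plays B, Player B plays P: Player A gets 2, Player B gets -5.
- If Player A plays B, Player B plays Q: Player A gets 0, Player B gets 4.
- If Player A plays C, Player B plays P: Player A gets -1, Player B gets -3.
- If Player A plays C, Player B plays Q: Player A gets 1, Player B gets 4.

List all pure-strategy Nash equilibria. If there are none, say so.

Check each profile: it is a Nash equilibrium iff no player can strictly gain by switching unilaterally.
(A, P): Player B can switch to Q (-1 → 4). Not NE.
(A, Q): Player A can switch to B (-4 → 0). Not NE.
(B, P): Player A can switch to A (2 → 5). Not NE.
(B, Q): Player A can switch to C (0 → 1). Not NE.
(C, P): Player A can switch to A (-1 → 5). Not NE.
(C, Q): Player A gets 1, best alternative 0; Player B gets 4, best alternative -3. No profitable deviation — NE.

Pure NE: (C, Q)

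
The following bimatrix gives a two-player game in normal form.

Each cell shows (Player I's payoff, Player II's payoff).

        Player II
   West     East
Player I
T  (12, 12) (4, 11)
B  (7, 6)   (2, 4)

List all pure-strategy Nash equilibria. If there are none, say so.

The unique pure-strategy Nash equilibrium is (T, West).

Player I against West: payoffs 12, 7 → best response T.
Player I against East: payoffs 4, 2 → best response T.
Player II against T: payoffs 12, 11 → best response West.
Player II against B: payoffs 6, 4 → best response West.
Mutual best responses: (T, West).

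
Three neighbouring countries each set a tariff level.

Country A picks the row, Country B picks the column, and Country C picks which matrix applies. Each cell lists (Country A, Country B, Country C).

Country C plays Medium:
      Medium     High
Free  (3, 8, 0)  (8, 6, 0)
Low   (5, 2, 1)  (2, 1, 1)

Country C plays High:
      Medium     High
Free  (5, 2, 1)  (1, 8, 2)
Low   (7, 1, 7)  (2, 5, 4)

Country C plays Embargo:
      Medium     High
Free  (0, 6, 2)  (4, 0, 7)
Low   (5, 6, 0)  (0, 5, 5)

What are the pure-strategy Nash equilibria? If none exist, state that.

No pure-strategy Nash equilibrium.

Check each profile: it is a Nash equilibrium iff no player can strictly gain by switching unilaterally.
(Free, Medium, Medium): Country A can switch to Low (3 → 5). Not NE.
(Free, Medium, High): Country A can switch to Low (5 → 7). Not NE.
(Free, Medium, Embargo): Country A can switch to Low (0 → 5). Not NE.
(Free, High, Medium): Country B can switch to Medium (6 → 8). Not NE.
(Free, High, High): Country A can switch to Low (1 → 2). Not NE.
(Free, High, Embargo): Country B can switch to Medium (0 → 6). Not NE.
(Low, Medium, Medium): Country C can switch to High (1 → 7). Not NE.
(Low, Medium, High): Country B can switch to High (1 → 5). Not NE.
(Low, Medium, Embargo): Country C can switch to Medium (0 → 1). Not NE.
(Low, High, Medium): Country A can switch to Free (2 → 8). Not NE.
(Low, High, High): Country C can switch to Embargo (4 → 5). Not NE.
(Low, High, Embargo): Country A can switch to Free (0 → 4). Not NE.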